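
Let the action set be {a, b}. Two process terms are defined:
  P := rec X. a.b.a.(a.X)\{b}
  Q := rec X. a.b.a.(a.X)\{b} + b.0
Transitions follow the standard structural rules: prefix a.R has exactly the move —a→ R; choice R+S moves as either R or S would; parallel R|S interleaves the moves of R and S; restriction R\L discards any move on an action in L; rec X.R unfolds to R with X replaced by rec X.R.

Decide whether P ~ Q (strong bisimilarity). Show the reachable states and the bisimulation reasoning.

not bisimilar

Reachable graph of P (6 states):
  u0 = rec X. a.b.a.(a.X)\{b} | —a→ u1
  u1 = b.a.(a.(rec X. a.b.a.(a.X)\{b}))\{b} | —b→ u2
  u2 = a.(a.(rec X. a.b.a.(a.X)\{b}))\{b} | —a→ u3
  u3 = (a.(rec X. a.b.a.(a.X)\{b}))\{b} | —a→ u4
  u4 = (rec X. a.b.a.(a.X)\{b})\{b} | —a→ u5
  u5 = (b.a.(a.(rec X. a.b.a.(a.X)\{b}))\{b})\{b} | ·
Reachable graph of Q (7 states):
  v0 = rec X. a.b.a.(a.X)\{b} + b.0 | —a→ v1, —b→ v2
  v1 = b.a.(a.(rec X. a.b.a.(a.X)\{b} + b.0))\{b} | —b→ v3
  v2 = 0 | ·
  v3 = a.(a.(rec X. a.b.a.(a.X)\{b} + b.0))\{b} | —a→ v4
  v4 = (a.(rec X. a.b.a.(a.X)\{b} + b.0))\{b} | —a→ v5
  v5 = (rec X. a.b.a.(a.X)\{b} + b.0)\{b} | —a→ v6
  v6 = (b.a.(a.(rec X. a.b.a.(a.X)\{b} + b.0))\{b})\{b} | ·
Partition-refinement fixed point:
  B0 = {u0}
  B1 = {u1, v1}
  B2 = {u2, v3}
  B3 = {u3, v4}
  B4 = {u4, v5}
  B5 = {u5, v2, v6}
  B6 = {v0}
u0 ∈ B0, v0 ∈ B6 → different blocks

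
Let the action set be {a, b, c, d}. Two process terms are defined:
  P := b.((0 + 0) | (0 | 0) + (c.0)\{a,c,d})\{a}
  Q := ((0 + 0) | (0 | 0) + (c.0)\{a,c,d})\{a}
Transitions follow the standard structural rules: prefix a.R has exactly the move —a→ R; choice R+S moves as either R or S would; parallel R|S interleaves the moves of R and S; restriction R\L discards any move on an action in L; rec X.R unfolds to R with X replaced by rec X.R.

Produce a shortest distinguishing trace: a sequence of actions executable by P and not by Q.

Reachable graph of P (2 states):
  u0 = b.((0 + 0) | (0 | 0) + (c.0)\{a,c,d})\{a} ⊢ ··b··> u1
  u1 = ((0 + 0) | (0 | 0) + (c.0)\{a,c,d})\{a} ⊢ (no moves)
Reachable graph of Q (1 states):
  v0 = ((0 + 0) | (0 | 0) + (c.0)\{a,c,d})\{a} ⊢ (no moves)
Executing b from P (initial set {u0}):
  step 1 (b): {u1}
  — P admits the full trace.
Executing b from Q (initial set {v0}):
  step 1 (b): ∅  — Q cannot continue

b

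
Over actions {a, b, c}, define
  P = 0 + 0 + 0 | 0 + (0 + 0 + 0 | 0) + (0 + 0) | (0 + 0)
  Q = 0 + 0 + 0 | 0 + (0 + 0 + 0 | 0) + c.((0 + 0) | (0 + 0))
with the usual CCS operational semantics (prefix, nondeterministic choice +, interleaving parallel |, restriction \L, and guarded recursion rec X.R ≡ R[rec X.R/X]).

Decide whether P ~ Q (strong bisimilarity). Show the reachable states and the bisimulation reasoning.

Reachable graph of P (1 states):
  u0 = 0 + 0 + 0 | 0 + (0 + 0 + 0 | 0) + (0 + 0) | (0 + 0) ⊢ stopped
Reachable graph of Q (2 states):
  v0 = 0 + 0 + 0 | 0 + (0 + 0 + 0 | 0) + c.((0 + 0) | (0 + 0)) ⊢ =c=> v1
  v1 = (0 + 0) | (0 + 0) ⊢ stopped
Bisimilarity quotient blocks:
  B0 = {u0, v1}
  B1 = {v0}
u0 ∈ B0, v0 ∈ B1 → different blocks

NO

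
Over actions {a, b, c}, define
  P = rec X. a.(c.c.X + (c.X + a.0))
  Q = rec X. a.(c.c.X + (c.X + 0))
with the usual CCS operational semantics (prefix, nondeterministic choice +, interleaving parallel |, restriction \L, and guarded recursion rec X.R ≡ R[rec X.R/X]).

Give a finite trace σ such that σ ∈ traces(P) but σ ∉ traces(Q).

aa

Reachable graph of P (4 states):
  m0 = rec X. a.(c.c.X + (c.X + a.0)) ⊢ =a=> m1
  m1 = c.c.(rec X. a.(c.c.X + (c.X + a.0))) + (c.(rec X. a.(c.c.X + (c.X + a.0))) + a.0) ⊢ =a=> m2, =c=> m0, =c=> m3
  m2 = 0 ⊢ stopped
  m3 = c.(rec X. a.(c.c.X + (c.X + a.0))) ⊢ =c=> m0
Reachable graph of Q (3 states):
  n0 = rec X. a.(c.c.X + (c.X + 0)) ⊢ =a=> n1
  n1 = c.c.(rec X. a.(c.c.X + (c.X + 0))) + (c.(rec X. a.(c.c.X + (c.X + 0))) + 0) ⊢ =c=> n0, =c=> n2
  n2 = c.(rec X. a.(c.c.X + (c.X + 0))) ⊢ =c=> n0
Run σ = ⟨aa⟩ on P: start {m0}
  [1] a ⇒ {m1}
  [2] a ⇒ {m2}
  — P admits the full trace.
Run σ = ⟨aa⟩ on Q: start {n0}
  [1] a ⇒ {n1}
  [2] a ⇒ ∅  — Q cannot continue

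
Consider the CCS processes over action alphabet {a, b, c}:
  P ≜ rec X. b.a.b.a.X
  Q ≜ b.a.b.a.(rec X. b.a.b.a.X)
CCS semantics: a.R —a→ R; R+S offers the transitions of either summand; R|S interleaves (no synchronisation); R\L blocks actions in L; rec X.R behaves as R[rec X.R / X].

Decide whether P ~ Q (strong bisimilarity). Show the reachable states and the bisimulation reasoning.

bisimilar

LTS(P): 4 reachable states
  u0 = rec X. b.a.b.a.X → —b→ u1
  u1 = a.b.a.(rec X. b.a.b.a.X) → —a→ u2
  u2 = b.a.(rec X. b.a.b.a.X) → —b→ u3
  u3 = a.(rec X. b.a.b.a.X) → —a→ u0
LTS(Q): 5 reachable states
  v0 = b.a.b.a.(rec X. b.a.b.a.X) → —b→ v1
  v1 = a.b.a.(rec X. b.a.b.a.X) → —a→ v2
  v2 = b.a.(rec X. b.a.b.a.X) → —b→ v3
  v3 = a.(rec X. b.a.b.a.X) → —a→ v4
  v4 = rec X. b.a.b.a.X → —b→ v1
Coarsest stable partition (strong bisimilarity classes):
  B0 = {u0, u2, v0, v2, v4}
  B1 = {u1, u3, v1, v3}
u0 ∈ B0, v0 ∈ B0 → same block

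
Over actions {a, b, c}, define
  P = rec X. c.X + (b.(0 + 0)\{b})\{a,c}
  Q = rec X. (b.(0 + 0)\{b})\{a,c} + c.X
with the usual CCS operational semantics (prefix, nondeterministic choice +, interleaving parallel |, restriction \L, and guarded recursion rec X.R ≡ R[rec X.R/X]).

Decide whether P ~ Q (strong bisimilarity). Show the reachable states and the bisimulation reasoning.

P's transition system — 2 states:
  m0 = rec X. c.X + (b.(0 + 0)\{b})\{a,c} :: ··b··> m1, ··c··> m0
  m1 = (0 + 0)\{b}\{a,c} :: stopped
Q's transition system — 2 states:
  n0 = rec X. (b.(0 + 0)\{b})\{a,c} + c.X :: ··b··> n1, ··c··> n0
  n1 = (0 + 0)\{b}\{a,c} :: stopped
Bisimilarity quotient blocks:
  B0 = {m0, n0}
  B1 = {m1, n1}
m0 ∈ B0, n0 ∈ B0 → same block

YES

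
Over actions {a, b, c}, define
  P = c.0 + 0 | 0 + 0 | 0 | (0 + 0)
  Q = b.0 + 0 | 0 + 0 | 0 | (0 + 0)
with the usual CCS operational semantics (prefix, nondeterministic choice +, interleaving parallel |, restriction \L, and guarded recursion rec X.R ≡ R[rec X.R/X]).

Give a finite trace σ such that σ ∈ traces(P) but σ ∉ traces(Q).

P's transition system — 2 states:
  s0 = c.0 + 0 | 0 + 0 | 0 | (0 + 0) :: -c-> s1
  s1 = 0 :: ∅
Q's transition system — 2 states:
  t0 = b.0 + 0 | 0 + 0 | 0 | (0 + 0) :: -b-> t1
  t1 = 0 :: ∅
Run σ = ⟨c⟩ on P: start {s0}
  [1] c ⇒ {s1}
  ✓ P
Run σ = ⟨c⟩ on Q: start {t0}
  [1] c ⇒ no successor for Q

c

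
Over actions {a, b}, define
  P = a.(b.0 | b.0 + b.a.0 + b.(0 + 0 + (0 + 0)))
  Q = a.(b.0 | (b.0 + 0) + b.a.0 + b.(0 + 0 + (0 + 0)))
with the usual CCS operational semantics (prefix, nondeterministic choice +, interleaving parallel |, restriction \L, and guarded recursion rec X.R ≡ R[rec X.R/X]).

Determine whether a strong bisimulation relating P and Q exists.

Reachable graph of P (8 states):
  s0 = a.(b.0 | b.0 + b.a.0 + b.(0 + 0 + (0 + 0))) | ··a··> s1
  s1 = b.0 | b.0 + b.a.0 + b.(0 + 0 + (0 + 0)) | ··b··> s2, ··b··> s3, ··b··> s4, ··b··> s5
  s2 = 0 + 0 + (0 + 0) | ·
  s3 = 0 | b.0 | ··b··> s6
  s4 = a.0 | ··a··> s7
  s5 = b.0 | 0 | ··b··> s6
  s6 = 0 | 0 | ·
  s7 = 0 | ·
Reachable graph of Q (8 states):
  t0 = a.(b.0 | (b.0 + 0) + b.a.0 + b.(0 + 0 + (0 + 0))) | ··a··> t1
  t1 = b.0 | (b.0 + 0) + b.a.0 + b.(0 + 0 + (0 + 0)) | ··b··> t2, ··b··> t3, ··b··> t4, ··b··> t5
  t2 = 0 + 0 + (0 + 0) | ·
  t3 = 0 | (b.0 + 0) | ··b··> t6
  t4 = a.0 | ··a··> t7
  t5 = b.0 | 0 | ··b··> t6
  t6 = 0 | 0 | ·
  t7 = 0 | ·
Coarsest stable partition (strong bisimilarity classes):
  B0 = {s0, t0}
  B1 = {s1, t1}
  B2 = {s3, s5, t3, t5}
  B3 = {s2, s6, s7, t2, t6, t7}
  B4 = {s4, t4}
s0 ∈ B0, t0 ∈ B0 → same block

P ~ Q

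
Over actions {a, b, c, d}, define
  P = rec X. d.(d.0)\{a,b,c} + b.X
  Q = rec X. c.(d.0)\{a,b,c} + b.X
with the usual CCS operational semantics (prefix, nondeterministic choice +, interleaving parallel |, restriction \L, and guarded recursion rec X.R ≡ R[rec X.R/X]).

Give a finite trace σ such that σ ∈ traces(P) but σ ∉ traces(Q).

P's transition system — 3 states:
  p0 = rec X. d.(d.0)\{a,b,c} + b.X → ··b··> p0, ··d··> p1
  p1 = (d.0)\{a,b,c} → ··d··> p2
  p2 = 0\{a,b,c} → deadlocked
Q's transition system — 3 states:
  q0 = rec X. c.(d.0)\{a,b,c} + b.X → ··b··> q0, ··c··> q1
  q1 = (d.0)\{a,b,c} → ··d··> q2
  q2 = 0\{a,b,c} → deadlocked
Trace ⟨d⟩ through P, begin at {p0}:
  after d @ step 1: {p1}
  P completes σ.
Trace ⟨d⟩ through Q, begin at {q0}:
  after d @ step 1: ∅ (Q stuck)

d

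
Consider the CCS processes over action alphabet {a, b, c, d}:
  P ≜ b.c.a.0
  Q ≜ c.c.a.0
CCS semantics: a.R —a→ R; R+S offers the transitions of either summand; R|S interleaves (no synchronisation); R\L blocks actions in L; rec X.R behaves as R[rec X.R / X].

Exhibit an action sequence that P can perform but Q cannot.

Reachable graph of P (4 states):
  u0 = b.c.a.0 :: ··b··> u1
  u1 = c.a.0 :: ··c··> u2
  u2 = a.0 :: ··a··> u3
  u3 = 0 :: stopped
Reachable graph of Q (4 states):
  v0 = c.c.a.0 :: ··c··> v1
  v1 = c.a.0 :: ··c··> v2
  v2 = a.0 :: ··a··> v3
  v3 = 0 :: stopped
Run σ = ⟨b⟩ on P: start {u0}
  step 1 (b): {u1}
  P completes σ.
Run σ = ⟨b⟩ on Q: start {v0}
  step 1 (b): no successor for Q

b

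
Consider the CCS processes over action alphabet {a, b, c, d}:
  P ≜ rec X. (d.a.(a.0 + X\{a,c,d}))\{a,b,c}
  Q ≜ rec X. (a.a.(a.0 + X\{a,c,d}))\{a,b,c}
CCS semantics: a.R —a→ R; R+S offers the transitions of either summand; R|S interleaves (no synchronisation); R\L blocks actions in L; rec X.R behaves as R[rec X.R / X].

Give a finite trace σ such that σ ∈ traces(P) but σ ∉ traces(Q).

P's transition system — 2 states:
  u0 = rec X. (d.a.(a.0 + X\{a,c,d}))\{a,b,c} | -d-> u1
  u1 = (a.(a.0 + (rec X. (d.a.(a.0 + X\{a,c,d}))\{a,b,c})\{a,c,d}))\{a,b,c} | ∅
Q's transition system — 1 states:
  v0 = rec X. (a.a.(a.0 + X\{a,c,d}))\{a,b,c} | ∅
Trace ⟨d⟩ through P, begin at {u0}:
  after d @ step 1: {u1}
  P completes σ.
Trace ⟨d⟩ through Q, begin at {v0}:
  after d @ step 1: no successor for Q

d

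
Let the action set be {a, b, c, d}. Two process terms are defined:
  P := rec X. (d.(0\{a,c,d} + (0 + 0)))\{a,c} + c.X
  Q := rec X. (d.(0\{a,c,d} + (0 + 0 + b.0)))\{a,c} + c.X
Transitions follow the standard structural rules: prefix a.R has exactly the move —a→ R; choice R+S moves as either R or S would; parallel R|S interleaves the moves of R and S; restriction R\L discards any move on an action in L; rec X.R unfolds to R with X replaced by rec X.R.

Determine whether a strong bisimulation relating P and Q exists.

P ≁ Q

Reachable graph of P (2 states):
  p0 = rec X. (d.(0\{a,c,d} + (0 + 0)))\{a,c} + c.X ⊢ =c=> p0, =d=> p1
  p1 = (0\{a,c,d} + (0 + 0))\{a,c} ⊢ stopped
Reachable graph of Q (3 states):
  q0 = rec X. (d.(0\{a,c,d} + (0 + 0 + b.0)))\{a,c} + c.X ⊢ =c=> q0, =d=> q1
  q1 = (0\{a,c,d} + (0 + 0 + b.0))\{a,c} ⊢ =b=> q2
  q2 = 0\{a,c} ⊢ stopped
Coarsest stable partition (strong bisimilarity classes):
  B0 = {p0}
  B1 = {p1, q2}
  B2 = {q0}
  B3 = {q1}
p0 ∈ B0, q0 ∈ B2 → different blocks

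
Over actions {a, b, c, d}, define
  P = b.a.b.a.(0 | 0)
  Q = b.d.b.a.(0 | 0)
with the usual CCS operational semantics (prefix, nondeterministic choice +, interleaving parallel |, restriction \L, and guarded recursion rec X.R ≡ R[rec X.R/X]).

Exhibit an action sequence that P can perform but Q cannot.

P's transition system — 5 states:
  p0 = b.a.b.a.(0 | 0) → ··b··> p1
  p1 = a.b.a.(0 | 0) → ··a··> p2
  p2 = b.a.(0 | 0) → ··b··> p3
  p3 = a.(0 | 0) → ··a··> p4
  p4 = 0 | 0 → stopped
Q's transition system — 5 states:
  q0 = b.d.b.a.(0 | 0) → ··b··> q1
  q1 = d.b.a.(0 | 0) → ··d··> q2
  q2 = b.a.(0 | 0) → ··b··> q3
  q3 = a.(0 | 0) → ··a··> q4
  q4 = 0 | 0 → stopped
Run σ = ⟨ba⟩ on P: start {p0}
  step 1 (b): {p1}
  step 2 (a): {p2}
  P completes σ.
Run σ = ⟨ba⟩ on Q: start {q0}
  step 1 (b): {q1}
  step 2 (a): ∅  — Q cannot continue

ba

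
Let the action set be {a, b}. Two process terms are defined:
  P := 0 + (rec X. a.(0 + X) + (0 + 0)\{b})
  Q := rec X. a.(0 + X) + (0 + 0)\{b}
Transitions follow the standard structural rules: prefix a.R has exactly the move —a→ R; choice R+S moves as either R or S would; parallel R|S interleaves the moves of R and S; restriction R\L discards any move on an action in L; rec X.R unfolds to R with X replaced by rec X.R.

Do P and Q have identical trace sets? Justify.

YES

Reachable graph of P (1 states):
  s0 = 0 + (rec X. a.(0 + X) + (0 + 0)\{b}) | --a--▸ s0
Reachable graph of Q (2 states):
  t0 = rec X. a.(0 + X) + (0 + 0)\{b} | --a--▸ t1
  t1 = 0 + (rec X. a.(0 + X) + (0 + 0)\{b}) | --a--▸ t1
Bisimilarity quotient blocks:
  B0 = {s0, t0, t1}
s0 ∈ B0, t0 ∈ B0 → same block
Bisimilar ⇒ trace-equivalent.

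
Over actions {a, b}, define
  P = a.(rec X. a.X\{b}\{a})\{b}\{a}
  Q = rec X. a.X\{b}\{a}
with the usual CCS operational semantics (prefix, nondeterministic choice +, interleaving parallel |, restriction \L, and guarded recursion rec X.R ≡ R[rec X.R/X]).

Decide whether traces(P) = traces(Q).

trace-equivalent

P's transition system — 2 states:
  p0 = a.(rec X. a.X\{b}\{a})\{b}\{a} → -a-> p1
  p1 = (rec X. a.X\{b}\{a})\{b}\{a} → ∅
Q's transition system — 2 states:
  q0 = rec X. a.X\{b}\{a} → -a-> q1
  q1 = (rec X. a.X\{b}\{a})\{b}\{a} → ∅
Partition-refinement fixed point:
  B0 = {p0, q0}
  B1 = {p1, q1}
p0 ∈ B0, q0 ∈ B0 → same block
Bisimilar ⇒ trace-equivalent.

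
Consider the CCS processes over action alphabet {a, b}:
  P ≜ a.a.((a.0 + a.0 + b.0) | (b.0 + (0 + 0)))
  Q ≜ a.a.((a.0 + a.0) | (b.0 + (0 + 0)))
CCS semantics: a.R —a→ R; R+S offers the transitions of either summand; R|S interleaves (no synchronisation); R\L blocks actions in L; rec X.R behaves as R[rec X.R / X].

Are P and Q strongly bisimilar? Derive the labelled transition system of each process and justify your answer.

not bisimilar

LTS(P): 6 reachable states
  m0 = a.a.((a.0 + a.0 + b.0) | (b.0 + (0 + 0))) has moves —a→ m1
  m1 = a.((a.0 + a.0 + b.0) | (b.0 + (0 + 0))) has moves —a→ m2
  m2 = (a.0 + a.0 + b.0) | (b.0 + (0 + 0)) has moves —a→ m3, —b→ m3, —b→ m4
  m3 = 0 | (b.0 + (0 + 0)) has moves —b→ m5
  m4 = (a.0 + a.0 + b.0) | 0 has moves —a→ m5, —b→ m5
  m5 = 0 | 0 has moves deadlocked
LTS(Q): 6 reachable states
  n0 = a.a.((a.0 + a.0) | (b.0 + (0 + 0))) has moves —a→ n1
  n1 = a.((a.0 + a.0) | (b.0 + (0 + 0))) has moves —a→ n2
  n2 = (a.0 + a.0) | (b.0 + (0 + 0)) has moves —a→ n3, —b→ n4
  n3 = 0 | (b.0 + (0 + 0)) has moves —b→ n5
  n4 = (a.0 + a.0) | 0 has moves —a→ n5
  n5 = 0 | 0 has moves deadlocked
Bisimilarity quotient blocks:
  B0 = {m0}
  B1 = {m1}
  B2 = {m2}
  B3 = {m3, n3}
  B4 = {m5, n5}
  B5 = {m4}
  B6 = {n0}
  B7 = {n1}
  B8 = {n2}
  B9 = {n4}
m0 ∈ B0, n0 ∈ B6 → different blocks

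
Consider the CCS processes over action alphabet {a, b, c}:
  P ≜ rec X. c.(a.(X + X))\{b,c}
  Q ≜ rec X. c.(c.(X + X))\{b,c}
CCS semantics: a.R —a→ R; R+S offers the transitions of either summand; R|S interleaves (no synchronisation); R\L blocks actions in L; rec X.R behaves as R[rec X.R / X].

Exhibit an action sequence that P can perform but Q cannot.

Reachable graph of P (3 states):
  s0 = rec X. c.(a.(X + X))\{b,c} ⊢ ··c··> s1
  s1 = (a.((rec X. c.(a.(X + X))\{b,c}) + (rec X. c.(a.(X + X))\{b,c})))\{b,c} ⊢ ··a··> s2
  s2 = ((rec X. c.(a.(X + X))\{b,c}) + (rec X. c.(a.(X + X))\{b,c}))\{b,c} ⊢ deadlocked
Reachable graph of Q (2 states):
  t0 = rec X. c.(c.(X + X))\{b,c} ⊢ ··c··> t1
  t1 = (c.((rec X. c.(c.(X + X))\{b,c}) + (rec X. c.(c.(X + X))\{b,c})))\{b,c} ⊢ deadlocked
Run σ = ⟨ca⟩ on P: start {s0}
  after c @ step 1: {s1}
  after a @ step 2: {s2}
  ✓ P
Run σ = ⟨ca⟩ on Q: start {t0}
  after c @ step 1: {t1}
  after a @ step 2: ∅ (Q stuck)

ca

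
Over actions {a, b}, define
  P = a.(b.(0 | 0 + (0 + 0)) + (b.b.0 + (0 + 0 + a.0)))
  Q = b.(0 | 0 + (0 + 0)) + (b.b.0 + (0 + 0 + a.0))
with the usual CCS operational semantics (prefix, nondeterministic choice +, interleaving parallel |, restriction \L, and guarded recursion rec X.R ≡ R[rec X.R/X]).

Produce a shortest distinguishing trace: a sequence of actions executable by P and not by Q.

aa

LTS(P): 5 reachable states
  u0 = a.(b.(0 | 0 + (0 + 0)) + (b.b.0 + (0 + 0 + a.0))) → ··a··> u1
  u1 = b.(0 | 0 + (0 + 0)) + (b.b.0 + (0 + 0 + a.0)) → ··a··> u2, ··b··> u3, ··b··> u4
  u2 = 0 → ·
  u3 = 0 | 0 + (0 + 0) → ·
  u4 = b.0 → ··b··> u2
LTS(Q): 4 reachable states
  v0 = b.(0 | 0 + (0 + 0)) + (b.b.0 + (0 + 0 + a.0)) → ··a··> v1, ··b··> v2, ··b··> v3
  v1 = 0 → ·
  v2 = 0 | 0 + (0 + 0) → ·
  v3 = b.0 → ··b··> v1
Executing aa from P (initial set {u0}):
  [1] a ⇒ {u1}
  [2] a ⇒ {u2}
  P completes σ.
Executing aa from Q (initial set {v0}):
  [1] a ⇒ {v1}
  [2] a ⇒ no successor for Q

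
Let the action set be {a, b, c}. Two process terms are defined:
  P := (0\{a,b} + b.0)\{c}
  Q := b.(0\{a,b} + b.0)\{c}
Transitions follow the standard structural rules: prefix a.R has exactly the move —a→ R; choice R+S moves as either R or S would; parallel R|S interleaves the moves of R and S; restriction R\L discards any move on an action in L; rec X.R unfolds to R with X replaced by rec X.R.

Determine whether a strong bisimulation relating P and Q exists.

NO

P's transition system — 2 states:
  p0 = (0\{a,b} + b.0)\{c} ⊢ -b-> p1
  p1 = 0\{c} ⊢ ∅
Q's transition system — 3 states:
  q0 = b.(0\{a,b} + b.0)\{c} ⊢ -b-> q1
  q1 = (0\{a,b} + b.0)\{c} ⊢ -b-> q2
  q2 = 0\{c} ⊢ ∅
Bisimilarity quotient blocks:
  B0 = {p0, q1}
  B1 = {p1, q2}
  B2 = {q0}
p0 ∈ B0, q0 ∈ B2 → different blocks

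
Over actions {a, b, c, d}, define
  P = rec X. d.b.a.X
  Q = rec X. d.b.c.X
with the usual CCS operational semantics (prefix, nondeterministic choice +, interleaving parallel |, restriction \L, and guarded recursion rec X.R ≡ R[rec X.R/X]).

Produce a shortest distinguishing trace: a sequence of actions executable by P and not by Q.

dba

P's transition system — 3 states:
  u0 = rec X. d.b.a.X has moves ··d··> u1
  u1 = b.a.(rec X. d.b.a.X) has moves ··b··> u2
  u2 = a.(rec X. d.b.a.X) has moves ··a··> u0
Q's transition system — 3 states:
  v0 = rec X. d.b.c.X has moves ··d··> v1
  v1 = b.c.(rec X. d.b.c.X) has moves ··b··> v2
  v2 = c.(rec X. d.b.c.X) has moves ··c··> v0
Trace ⟨dba⟩ through P, begin at {u0}:
  after d @ step 1: {u1}
  after b @ step 2: {u2}
  after a @ step 3: {u0}
  P completes σ.
Trace ⟨dba⟩ through Q, begin at {v0}:
  after d @ step 1: {v1}
  after b @ step 2: {v2}
  after a @ step 3: ∅  — Q cannot continue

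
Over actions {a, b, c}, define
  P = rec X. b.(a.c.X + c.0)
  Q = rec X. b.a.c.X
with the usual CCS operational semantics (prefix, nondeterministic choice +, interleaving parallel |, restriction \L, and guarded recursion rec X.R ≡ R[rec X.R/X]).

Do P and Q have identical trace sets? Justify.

P's transition system — 4 states:
  u0 = rec X. b.(a.c.X + c.0) | -b-> u1
  u1 = a.c.(rec X. b.(a.c.X + c.0)) + c.0 | -a-> u2, -c-> u3
  u2 = c.(rec X. b.(a.c.X + c.0)) | -c-> u0
  u3 = 0 | ∅
Q's transition system — 3 states:
  v0 = rec X. b.a.c.X | -b-> v1
  v1 = a.c.(rec X. b.a.c.X) | -a-> v2
  v2 = c.(rec X. b.a.c.X) | -c-> v0
Trace ⟨bc⟩ through P, begin at {u0}:
  after b @ step 1: {u1}
  after c @ step 2: {u3}
  P completes σ.
Trace ⟨bc⟩ through Q, begin at {v0}:
  after b @ step 1: {v1}
  after c @ step 2: ∅ (Q stuck)

traces(P) ≠ traces(Q) — witness ⟨bc⟩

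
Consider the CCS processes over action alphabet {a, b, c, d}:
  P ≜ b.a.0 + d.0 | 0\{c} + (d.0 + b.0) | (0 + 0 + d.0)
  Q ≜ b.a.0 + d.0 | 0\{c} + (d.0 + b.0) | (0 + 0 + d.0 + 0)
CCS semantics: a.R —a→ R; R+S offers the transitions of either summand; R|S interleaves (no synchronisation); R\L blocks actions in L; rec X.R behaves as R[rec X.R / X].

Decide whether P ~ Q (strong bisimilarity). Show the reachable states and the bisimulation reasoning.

bisimilar

Reachable graph of P (7 states):
  p0 = b.a.0 + d.0 | 0\{c} + (d.0 + b.0) | (0 + 0 + d.0) has moves ··b··> p1, ··b··> p2, ··d··> p1, ··d··> p3, ··d··> p4
  p1 = 0 | (0 + 0 + d.0) has moves ··d··> p5
  p2 = a.0 has moves ··a··> p6
  p3 = (d.0 + b.0) | 0 has moves ··b··> p5, ··d··> p5
  p4 = 0 | 0\{c} has moves stopped
  p5 = 0 | 0 has moves stopped
  p6 = 0 has moves stopped
Reachable graph of Q (7 states):
  q0 = b.a.0 + d.0 | 0\{c} + (d.0 + b.0) | (0 + 0 + d.0 + 0) has moves ··b··> q1, ··b··> q2, ··d··> q1, ··d··> q3, ··d··> q4
  q1 = 0 | (0 + 0 + d.0 + 0) has moves ··d··> q5
  q2 = a.0 has moves ··a··> q6
  q3 = (d.0 + b.0) | 0 has moves ··b··> q5, ··d··> q5
  q4 = 0 | 0\{c} has moves stopped
  q5 = 0 | 0 has moves stopped
  q6 = 0 has moves stopped
Partition-refinement fixed point:
  B0 = {p0, q0}
  B1 = {p1, q1}
  B2 = {p4, p5, p6, q4, q5, q6}
  B3 = {p2, q2}
  B4 = {p3, q3}
p0 ∈ B0, q0 ∈ B0 → same block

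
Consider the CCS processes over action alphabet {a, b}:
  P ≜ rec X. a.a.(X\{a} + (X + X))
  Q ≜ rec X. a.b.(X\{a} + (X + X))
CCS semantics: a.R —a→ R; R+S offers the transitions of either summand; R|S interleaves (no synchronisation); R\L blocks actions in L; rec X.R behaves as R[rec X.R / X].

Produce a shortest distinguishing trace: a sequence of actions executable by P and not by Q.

aa

LTS(P): 3 reachable states
  s0 = rec X. a.a.(X\{a} + (X + X)) → ··a··> s1
  s1 = a.((rec X. a.a.(X\{a} + (X + X)))\{a} + ((rec X. a.a.(X\{a} + (X + X))) + (rec X. a.a.(X\{a} + (X + X))))) → ··a··> s2
  s2 = (rec X. a.a.(X\{a} + (X + X)))\{a} + ((rec X. a.a.(X\{a} + (X + X))) + (rec X. a.a.(X\{a} + (X + X)))) → ··a··> s1
LTS(Q): 3 reachable states
  t0 = rec X. a.b.(X\{a} + (X + X)) → ··a··> t1
  t1 = b.((rec X. a.b.(X\{a} + (X + X)))\{a} + ((rec X. a.b.(X\{a} + (X + X))) + (rec X. a.b.(X\{a} + (X + X))))) → ··b··> t2
  t2 = (rec X. a.b.(X\{a} + (X + X)))\{a} + ((rec X. a.b.(X\{a} + (X + X))) + (rec X. a.b.(X\{a} + (X + X)))) → ··a··> t1
Run σ = ⟨aa⟩ on P: start {s0}
  [1] a ⇒ {s1}
  [2] a ⇒ {s2}
  ✓ P
Run σ = ⟨aa⟩ on Q: start {t0}
  [1] a ⇒ {t1}
  [2] a ⇒ ∅ (Q stuck)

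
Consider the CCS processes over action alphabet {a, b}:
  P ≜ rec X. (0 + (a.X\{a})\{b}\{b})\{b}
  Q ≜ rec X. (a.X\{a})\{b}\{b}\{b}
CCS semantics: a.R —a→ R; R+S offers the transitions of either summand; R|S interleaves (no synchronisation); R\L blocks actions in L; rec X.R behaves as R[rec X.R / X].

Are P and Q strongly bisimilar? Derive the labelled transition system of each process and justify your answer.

YES

LTS(P): 2 reachable states
  p0 = rec X. (0 + (a.X\{a})\{b}\{b})\{b} has moves --a--▸ p1
  p1 = (rec X. (0 + (a.X\{a})\{b}\{b})\{b})\{a}\{b}\{b}\{b} has moves deadlocked
LTS(Q): 2 reachable states
  q0 = rec X. (a.X\{a})\{b}\{b}\{b} has moves --a--▸ q1
  q1 = (rec X. (a.X\{a})\{b}\{b}\{b})\{a}\{b}\{b}\{b} has moves deadlocked
Partition-refinement fixed point:
  B0 = {p0, q0}
  B1 = {p1, q1}
p0 ∈ B0, q0 ∈ B0 → same block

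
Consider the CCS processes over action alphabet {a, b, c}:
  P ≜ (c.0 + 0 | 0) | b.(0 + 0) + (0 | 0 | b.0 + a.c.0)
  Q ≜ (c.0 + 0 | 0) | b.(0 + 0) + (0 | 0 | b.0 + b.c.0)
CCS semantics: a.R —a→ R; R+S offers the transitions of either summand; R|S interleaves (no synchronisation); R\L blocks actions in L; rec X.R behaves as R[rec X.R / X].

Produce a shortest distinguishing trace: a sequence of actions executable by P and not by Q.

LTS(P): 7 reachable states
  m0 = (c.0 + 0 | 0) | b.(0 + 0) + (0 | 0 | b.0 + a.c.0) has moves ··a··> m1, ··b··> m2, ··b··> m3, ··c··> m4
  m1 = c.0 has moves ··c··> m5
  m2 = (c.0 + 0 | 0) | (0 + 0) has moves ··c··> m6
  m3 = 0 | 0 | 0 has moves stopped
  m4 = 0 | b.(0 + 0) has moves ··b··> m6
  m5 = 0 has moves stopped
  m6 = 0 | (0 + 0) has moves stopped
LTS(Q): 7 reachable states
  n0 = (c.0 + 0 | 0) | b.(0 + 0) + (0 | 0 | b.0 + b.c.0) has moves ··b··> n1, ··b··> n2, ··b··> n3, ··c··> n4
  n1 = (c.0 + 0 | 0) | (0 + 0) has moves ··c··> n5
  n2 = 0 | 0 | 0 has moves stopped
  n3 = c.0 has moves ··c··> n6
  n4 = 0 | b.(0 + 0) has moves ··b··> n5
  n5 = 0 | (0 + 0) has moves stopped
  n6 = 0 has moves stopped
Executing a from P (initial set {m0}):
  after a @ step 1: {m1}
  — P admits the full trace.
Executing a from Q (initial set {n0}):
  after a @ step 1: no successor for Q

a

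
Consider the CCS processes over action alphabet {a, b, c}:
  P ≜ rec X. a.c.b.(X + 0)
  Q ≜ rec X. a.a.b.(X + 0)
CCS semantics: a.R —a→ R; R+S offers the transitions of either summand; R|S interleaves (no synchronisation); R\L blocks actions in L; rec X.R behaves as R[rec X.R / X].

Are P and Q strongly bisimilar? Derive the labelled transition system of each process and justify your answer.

not bisimilar

Reachable graph of P (4 states):
  m0 = rec X. a.c.b.(X + 0) ⊢ --a--▸ m1
  m1 = c.b.((rec X. a.c.b.(X + 0)) + 0) ⊢ --c--▸ m2
  m2 = b.((rec X. a.c.b.(X + 0)) + 0) ⊢ --b--▸ m3
  m3 = (rec X. a.c.b.(X + 0)) + 0 ⊢ --a--▸ m1
Reachable graph of Q (4 states):
  n0 = rec X. a.a.b.(X + 0) ⊢ --a--▸ n1
  n1 = a.b.((rec X. a.a.b.(X + 0)) + 0) ⊢ --a--▸ n2
  n2 = b.((rec X. a.a.b.(X + 0)) + 0) ⊢ --b--▸ n3
  n3 = (rec X. a.a.b.(X + 0)) + 0 ⊢ --a--▸ n1
Partition-refinement fixed point:
  B0 = {m0, m3}
  B1 = {m1}
  B2 = {m2}
  B3 = {n0, n3}
  B4 = {n1}
  B5 = {n2}
m0 ∈ B0, n0 ∈ B3 → different blocks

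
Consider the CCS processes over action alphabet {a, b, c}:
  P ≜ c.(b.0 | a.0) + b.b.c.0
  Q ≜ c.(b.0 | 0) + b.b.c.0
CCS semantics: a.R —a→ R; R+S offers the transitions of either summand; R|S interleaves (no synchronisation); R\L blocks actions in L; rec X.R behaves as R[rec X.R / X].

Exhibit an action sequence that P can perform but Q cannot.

LTS(P): 8 reachable states
  m0 = c.(b.0 | a.0) + b.b.c.0 → --b--▸ m1, --c--▸ m2
  m1 = b.c.0 → --b--▸ m3
  m2 = b.0 | a.0 → --a--▸ m4, --b--▸ m5
  m3 = c.0 → --c--▸ m6
  m4 = b.0 | 0 → --b--▸ m7
  m5 = 0 | a.0 → --a--▸ m7
  m6 = 0 → stopped
  m7 = 0 | 0 → stopped
LTS(Q): 6 reachable states
  n0 = c.(b.0 | 0) + b.b.c.0 → --b--▸ n1, --c--▸ n2
  n1 = b.c.0 → --b--▸ n3
  n2 = b.0 | 0 → --b--▸ n4
  n3 = c.0 → --c--▸ n5
  n4 = 0 | 0 → stopped
  n5 = 0 → stopped
Trace ⟨ca⟩ through P, begin at {m0}:
  [1] c ⇒ {m2}
  [2] a ⇒ {m4}
  ✓ P
Trace ⟨ca⟩ through Q, begin at {n0}:
  [1] c ⇒ {n2}
  [2] a ⇒ no successor for Q

ca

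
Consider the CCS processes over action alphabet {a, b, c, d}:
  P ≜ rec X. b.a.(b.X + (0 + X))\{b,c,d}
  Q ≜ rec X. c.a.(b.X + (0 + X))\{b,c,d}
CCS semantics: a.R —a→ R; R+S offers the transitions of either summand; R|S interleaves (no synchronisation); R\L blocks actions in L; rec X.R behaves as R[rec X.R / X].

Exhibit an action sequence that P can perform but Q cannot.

P's transition system — 3 states:
  s0 = rec X. b.a.(b.X + (0 + X))\{b,c,d} has moves --b--▸ s1
  s1 = a.(b.(rec X. b.a.(b.X + (0 + X))\{b,c,d}) + (0 + (rec X. b.a.(b.X + (0 + X))\{b,c,d})))\{b,c,d} has moves --a--▸ s2
  s2 = (b.(rec X. b.a.(b.X + (0 + X))\{b,c,d}) + (0 + (rec X. b.a.(b.X + (0 + X))\{b,c,d})))\{b,c,d} has moves ∅
Q's transition system — 3 states:
  t0 = rec X. c.a.(b.X + (0 + X))\{b,c,d} has moves --c--▸ t1
  t1 = a.(b.(rec X. c.a.(b.X + (0 + X))\{b,c,d}) + (0 + (rec X. c.a.(b.X + (0 + X))\{b,c,d})))\{b,c,d} has moves --a--▸ t2
  t2 = (b.(rec X. c.a.(b.X + (0 + X))\{b,c,d}) + (0 + (rec X. c.a.(b.X + (0 + X))\{b,c,d})))\{b,c,d} has moves ∅
Executing b from P (initial set {s0}):
  step 1 (b): {s1}
  ✓ P
Executing b from Q (initial set {t0}):
  step 1 (b): ∅  — Q cannot continue

b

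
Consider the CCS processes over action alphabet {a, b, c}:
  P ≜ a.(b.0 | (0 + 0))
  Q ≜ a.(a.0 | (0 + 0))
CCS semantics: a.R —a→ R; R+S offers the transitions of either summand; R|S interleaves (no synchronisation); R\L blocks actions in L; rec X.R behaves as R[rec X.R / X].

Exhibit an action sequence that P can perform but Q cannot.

P's transition system — 3 states:
  s0 = a.(b.0 | (0 + 0)) has moves —a→ s1
  s1 = b.0 | (0 + 0) has moves —b→ s2
  s2 = 0 | (0 + 0) has moves ∅
Q's transition system — 3 states:
  t0 = a.(a.0 | (0 + 0)) has moves —a→ t1
  t1 = a.0 | (0 + 0) has moves —a→ t2
  t2 = 0 | (0 + 0) has moves ∅
Run σ = ⟨ab⟩ on P: start {s0}
  step 1 (a): {s1}
  step 2 (b): {s2}
  P completes σ.
Run σ = ⟨ab⟩ on Q: start {t0}
  step 1 (a): {t1}
  step 2 (b): no successor for Q

ab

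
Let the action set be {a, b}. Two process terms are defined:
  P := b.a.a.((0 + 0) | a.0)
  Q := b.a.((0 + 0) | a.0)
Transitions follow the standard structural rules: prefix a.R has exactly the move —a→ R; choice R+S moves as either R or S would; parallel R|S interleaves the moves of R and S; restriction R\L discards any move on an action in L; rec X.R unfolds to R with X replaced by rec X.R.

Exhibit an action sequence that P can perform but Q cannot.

baaa

P's transition system — 5 states:
  m0 = b.a.a.((0 + 0) | a.0) has moves =b=> m1
  m1 = a.a.((0 + 0) | a.0) has moves =a=> m2
  m2 = a.((0 + 0) | a.0) has moves =a=> m3
  m3 = (0 + 0) | a.0 has moves =a=> m4
  m4 = (0 + 0) | 0 has moves deadlocked
Q's transition system — 4 states:
  n0 = b.a.((0 + 0) | a.0) has moves =b=> n1
  n1 = a.((0 + 0) | a.0) has moves =a=> n2
  n2 = (0 + 0) | a.0 has moves =a=> n3
  n3 = (0 + 0) | 0 has moves deadlocked
Trace ⟨baaa⟩ through P, begin at {m0}:
  after b @ step 1: {m1}
  after a @ step 2: {m2}
  after a @ step 3: {m3}
  after a @ step 4: {m4}
  — P admits the full trace.
Trace ⟨baaa⟩ through Q, begin at {n0}:
  after b @ step 1: {n1}
  after a @ step 2: {n2}
  after a @ step 3: {n3}
  after a @ step 4: no successor for Q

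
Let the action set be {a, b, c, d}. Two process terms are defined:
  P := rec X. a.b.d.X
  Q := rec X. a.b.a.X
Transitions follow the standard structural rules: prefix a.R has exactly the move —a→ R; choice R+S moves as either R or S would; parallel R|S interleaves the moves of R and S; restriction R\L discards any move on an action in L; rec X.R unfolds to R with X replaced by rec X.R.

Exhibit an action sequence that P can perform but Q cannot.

Reachable graph of P (3 states):
  p0 = rec X. a.b.d.X | -a-> p1
  p1 = b.d.(rec X. a.b.d.X) | -b-> p2
  p2 = d.(rec X. a.b.d.X) | -d-> p0
Reachable graph of Q (3 states):
  q0 = rec X. a.b.a.X | -a-> q1
  q1 = b.a.(rec X. a.b.a.X) | -b-> q2
  q2 = a.(rec X. a.b.a.X) | -a-> q0
Executing abd from P (initial set {p0}):
  after a @ step 1: {p1}
  after b @ step 2: {p2}
  after d @ step 3: {p0}
  — P admits the full trace.
Executing abd from Q (initial set {q0}):
  after a @ step 1: {q1}
  after b @ step 2: {q2}
  after d @ step 3: ∅ (Q stuck)

abd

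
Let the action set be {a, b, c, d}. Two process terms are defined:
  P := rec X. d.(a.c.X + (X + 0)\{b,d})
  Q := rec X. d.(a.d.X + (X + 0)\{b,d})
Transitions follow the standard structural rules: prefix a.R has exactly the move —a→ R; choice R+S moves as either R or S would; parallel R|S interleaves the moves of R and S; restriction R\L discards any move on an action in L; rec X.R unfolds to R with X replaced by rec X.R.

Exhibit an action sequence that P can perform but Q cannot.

Reachable graph of P (3 states):
  s0 = rec X. d.(a.c.X + (X + 0)\{b,d}) :: =d=> s1
  s1 = a.c.(rec X. d.(a.c.X + (X + 0)\{b,d})) + ((rec X. d.(a.c.X + (X + 0)\{b,d})) + 0)\{b,d} :: =a=> s2
  s2 = c.(rec X. d.(a.c.X + (X + 0)\{b,d})) :: =c=> s0
Reachable graph of Q (3 states):
  t0 = rec X. d.(a.d.X + (X + 0)\{b,d}) :: =d=> t1
  t1 = a.d.(rec X. d.(a.d.X + (X + 0)\{b,d})) + ((rec X. d.(a.d.X + (X + 0)\{b,d})) + 0)\{b,d} :: =a=> t2
  t2 = d.(rec X. d.(a.d.X + (X + 0)\{b,d})) :: =d=> t0
Trace ⟨dac⟩ through P, begin at {s0}:
  [1] d ⇒ {s1}
  [2] a ⇒ {s2}
  [3] c ⇒ {s0}
  — P admits the full trace.
Trace ⟨dac⟩ through Q, begin at {t0}:
  [1] d ⇒ {t1}
  [2] a ⇒ {t2}
  [3] c ⇒ no successor for Q

dac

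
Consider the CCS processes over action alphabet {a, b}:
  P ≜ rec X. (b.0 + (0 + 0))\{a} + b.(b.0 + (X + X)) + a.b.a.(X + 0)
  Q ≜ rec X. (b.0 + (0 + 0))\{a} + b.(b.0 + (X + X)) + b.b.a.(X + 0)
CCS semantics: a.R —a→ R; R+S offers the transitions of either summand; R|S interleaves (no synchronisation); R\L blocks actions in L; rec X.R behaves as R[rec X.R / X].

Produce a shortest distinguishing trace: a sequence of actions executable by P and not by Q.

a

P's transition system — 7 states:
  u0 = rec X. (b.0 + (0 + 0))\{a} + b.(b.0 + (X + X)) + a.b.a.(X + 0) has moves --a--▸ u1, --b--▸ u2, --b--▸ u3
  u1 = b.a.((rec X. (b.0 + (0 + 0))\{a} + b.(b.0 + (X + X)) + a.b.a.(X + 0)) + 0) has moves --b--▸ u4
  u2 = 0\{a} has moves deadlocked
  u3 = b.0 + ((rec X. (b.0 + (0 + 0))\{a} + b.(b.0 + (X + X)) + a.b.a.(X + 0)) + (rec X. (b.0 + (0 + 0))\{a} + b.(b.0 + (X + X)) + a.b.a.(X + 0))) has moves --a--▸ u1, --b--▸ u2, --b--▸ u3, --b--▸ u5
  u4 = a.((rec X. (b.0 + (0 + 0))\{a} + b.(b.0 + (X + X)) + a.b.a.(X + 0)) + 0) has moves --a--▸ u6
  u5 = 0 has moves deadlocked
  u6 = (rec X. (b.0 + (0 + 0))\{a} + b.(b.0 + (X + X)) + a.b.a.(X + 0)) + 0 has moves --a--▸ u1, --b--▸ u2, --b--▸ u3
Q's transition system — 7 states:
  v0 = rec X. (b.0 + (0 + 0))\{a} + b.(b.0 + (X + X)) + b.b.a.(X + 0) has moves --b--▸ v1, --b--▸ v2, --b--▸ v3
  v1 = 0\{a} has moves deadlocked
  v2 = b.0 + ((rec X. (b.0 + (0 + 0))\{a} + b.(b.0 + (X + X)) + b.b.a.(X + 0)) + (rec X. (b.0 + (0 + 0))\{a} + b.(b.0 + (X + X)) + b.b.a.(X + 0))) has moves --b--▸ v1, --b--▸ v2, --b--▸ v3, --b--▸ v4
  v3 = b.a.((rec X. (b.0 + (0 + 0))\{a} + b.(b.0 + (X + X)) + b.b.a.(X + 0)) + 0) has moves --b--▸ v5
  v4 = 0 has moves deadlocked
  v5 = a.((rec X. (b.0 + (0 + 0))\{a} + b.(b.0 + (X + X)) + b.b.a.(X + 0)) + 0) has moves --a--▸ v6
  v6 = (rec X. (b.0 + (0 + 0))\{a} + b.(b.0 + (X + X)) + b.b.a.(X + 0)) + 0 has moves --b--▸ v1, --b--▸ v2, --b--▸ v3
Run σ = ⟨a⟩ on P: start {u0}
  [1] a ⇒ {u1}
  ✓ P
Run σ = ⟨a⟩ on Q: start {v0}
  [1] a ⇒ ∅  — Q cannot continue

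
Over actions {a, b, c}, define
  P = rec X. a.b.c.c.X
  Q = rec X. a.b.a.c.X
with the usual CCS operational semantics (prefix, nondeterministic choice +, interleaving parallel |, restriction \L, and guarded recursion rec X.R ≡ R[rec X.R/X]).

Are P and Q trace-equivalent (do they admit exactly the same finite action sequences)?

Reachable graph of P (4 states):
  s0 = rec X. a.b.c.c.X :: =a=> s1
  s1 = b.c.c.(rec X. a.b.c.c.X) :: =b=> s2
  s2 = c.c.(rec X. a.b.c.c.X) :: =c=> s3
  s3 = c.(rec X. a.b.c.c.X) :: =c=> s0
Reachable graph of Q (4 states):
  t0 = rec X. a.b.a.c.X :: =a=> t1
  t1 = b.a.c.(rec X. a.b.a.c.X) :: =b=> t2
  t2 = a.c.(rec X. a.b.a.c.X) :: =a=> t3
  t3 = c.(rec X. a.b.a.c.X) :: =c=> t0
Run σ = ⟨abc⟩ on P: start {s0}
  step 1 (a): {s1}
  step 2 (b): {s2}
  step 3 (c): {s3}
  — P admits the full trace.
Run σ = ⟨abc⟩ on Q: start {t0}
  step 1 (a): {t1}
  step 2 (b): {t2}
  step 3 (c): ∅  — Q cannot continue

NO — witness ⟨abc⟩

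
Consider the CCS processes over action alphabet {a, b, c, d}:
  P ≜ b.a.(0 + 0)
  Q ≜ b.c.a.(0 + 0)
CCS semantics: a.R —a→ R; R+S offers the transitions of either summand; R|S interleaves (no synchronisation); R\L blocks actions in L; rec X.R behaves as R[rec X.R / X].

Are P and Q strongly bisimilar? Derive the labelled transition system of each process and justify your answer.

Reachable graph of P (3 states):
  p0 = b.a.(0 + 0) ⊢ --b--▸ p1
  p1 = a.(0 + 0) ⊢ --a--▸ p2
  p2 = 0 + 0 ⊢ deadlocked
Reachable graph of Q (4 states):
  q0 = b.c.a.(0 + 0) ⊢ --b--▸ q1
  q1 = c.a.(0 + 0) ⊢ --c--▸ q2
  q2 = a.(0 + 0) ⊢ --a--▸ q3
  q3 = 0 + 0 ⊢ deadlocked
Partition-refinement fixed point:
  B0 = {p0}
  B1 = {p1, q2}
  B2 = {p2, q3}
  B3 = {q0}
  B4 = {q1}
p0 ∈ B0, q0 ∈ B3 → different blocks

not bisimilar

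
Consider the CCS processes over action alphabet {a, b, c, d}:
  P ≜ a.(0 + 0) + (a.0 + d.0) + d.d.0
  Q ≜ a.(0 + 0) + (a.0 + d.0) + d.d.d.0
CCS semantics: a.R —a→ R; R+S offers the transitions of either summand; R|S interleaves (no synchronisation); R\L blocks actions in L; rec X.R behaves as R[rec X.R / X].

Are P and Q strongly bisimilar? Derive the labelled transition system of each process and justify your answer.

P's transition system — 4 states:
  p0 = a.(0 + 0) + (a.0 + d.0) + d.d.0 :: ··a··> p1, ··a··> p2, ··d··> p1, ··d··> p3
  p1 = 0 :: stopped
  p2 = 0 + 0 :: stopped
  p3 = d.0 :: ··d··> p1
Q's transition system — 5 states:
  q0 = a.(0 + 0) + (a.0 + d.0) + d.d.d.0 :: ··a··> q1, ··a··> q2, ··d··> q1, ··d··> q3
  q1 = 0 :: stopped
  q2 = 0 + 0 :: stopped
  q3 = d.d.0 :: ··d··> q4
  q4 = d.0 :: ··d··> q1
Coarsest stable partition (strong bisimilarity classes):
  B0 = {p0}
  B1 = {p1, p2, q1, q2}
  B2 = {p3, q4}
  B3 = {q0}
  B4 = {q3}
p0 ∈ B0, q0 ∈ B3 → different blocks

not bisimilar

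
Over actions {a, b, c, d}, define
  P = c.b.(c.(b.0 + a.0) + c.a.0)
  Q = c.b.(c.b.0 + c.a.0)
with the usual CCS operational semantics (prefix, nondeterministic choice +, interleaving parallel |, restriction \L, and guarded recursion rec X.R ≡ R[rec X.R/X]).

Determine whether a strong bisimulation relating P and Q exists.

LTS(P): 6 reachable states
  m0 = c.b.(c.(b.0 + a.0) + c.a.0) :: --c--▸ m1
  m1 = b.(c.(b.0 + a.0) + c.a.0) :: --b--▸ m2
  m2 = c.(b.0 + a.0) + c.a.0 :: --c--▸ m3, --c--▸ m4
  m3 = a.0 :: --a--▸ m5
  m4 = b.0 + a.0 :: --a--▸ m5, --b--▸ m5
  m5 = 0 :: ∅
LTS(Q): 6 reachable states
  n0 = c.b.(c.b.0 + c.a.0) :: --c--▸ n1
  n1 = b.(c.b.0 + c.a.0) :: --b--▸ n2
  n2 = c.b.0 + c.a.0 :: --c--▸ n3, --c--▸ n4
  n3 = a.0 :: --a--▸ n5
  n4 = b.0 :: --b--▸ n5
  n5 = 0 :: ∅
Partition-refinement fixed point:
  B0 = {m0}
  B1 = {m1}
  B2 = {m2}
  B3 = {m4}
  B4 = {m5, n5}
  B5 = {m3, n3}
  B6 = {n0}
  B7 = {n1}
  B8 = {n2}
  B9 = {n4}
m0 ∈ B0, n0 ∈ B6 → different blocks

NO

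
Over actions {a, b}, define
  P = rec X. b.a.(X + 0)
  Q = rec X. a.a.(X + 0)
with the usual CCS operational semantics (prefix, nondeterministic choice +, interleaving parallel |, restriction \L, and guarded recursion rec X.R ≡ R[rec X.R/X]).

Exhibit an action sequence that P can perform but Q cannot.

b

LTS(P): 3 reachable states
  m0 = rec X. b.a.(X + 0) ⊢ ··b··> m1
  m1 = a.((rec X. b.a.(X + 0)) + 0) ⊢ ··a··> m2
  m2 = (rec X. b.a.(X + 0)) + 0 ⊢ ··b··> m1
LTS(Q): 3 reachable states
  n0 = rec X. a.a.(X + 0) ⊢ ··a··> n1
  n1 = a.((rec X. a.a.(X + 0)) + 0) ⊢ ··a··> n2
  n2 = (rec X. a.a.(X + 0)) + 0 ⊢ ··a··> n1
Executing b from P (initial set {m0}):
  step 1 (b): {m1}
  — P admits the full trace.
Executing b from Q (initial set {n0}):
  step 1 (b): no successor for Q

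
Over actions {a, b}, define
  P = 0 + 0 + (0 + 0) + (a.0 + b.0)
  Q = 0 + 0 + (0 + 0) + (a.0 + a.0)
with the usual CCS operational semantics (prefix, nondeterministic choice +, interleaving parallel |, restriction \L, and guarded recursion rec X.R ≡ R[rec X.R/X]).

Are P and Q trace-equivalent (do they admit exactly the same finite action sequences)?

NO — witness ⟨b⟩

LTS(P): 2 reachable states
  p0 = 0 + 0 + (0 + 0) + (a.0 + b.0) ⊢ =a=> p1, =b=> p1
  p1 = 0 ⊢ ·
LTS(Q): 2 reachable states
  q0 = 0 + 0 + (0 + 0) + (a.0 + a.0) ⊢ =a=> q1
  q1 = 0 ⊢ ·
Run σ = ⟨b⟩ on P: start {p0}
  after b @ step 1: {p1}
  — P admits the full trace.
Run σ = ⟨b⟩ on Q: start {q0}
  after b @ step 1: ∅ (Q stuck)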